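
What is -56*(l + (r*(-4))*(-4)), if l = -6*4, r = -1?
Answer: 2240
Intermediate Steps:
l = -24
-56*(l + (r*(-4))*(-4)) = -56*(-24 - 1*(-4)*(-4)) = -56*(-24 + 4*(-4)) = -56*(-24 - 16) = -56*(-40) = 2240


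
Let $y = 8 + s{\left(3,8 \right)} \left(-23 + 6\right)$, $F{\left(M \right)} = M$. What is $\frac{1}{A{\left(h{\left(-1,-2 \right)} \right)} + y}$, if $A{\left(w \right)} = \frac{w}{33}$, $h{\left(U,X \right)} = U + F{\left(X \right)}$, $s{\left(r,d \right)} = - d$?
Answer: $\frac{11}{1583} \approx 0.0069488$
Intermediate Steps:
$h{\left(U,X \right)} = U + X$
$A{\left(w \right)} = \frac{w}{33}$ ($A{\left(w \right)} = w \frac{1}{33} = \frac{w}{33}$)
$y = 144$ ($y = 8 + \left(-1\right) 8 \left(-23 + 6\right) = 8 - -136 = 8 + 136 = 144$)
$\frac{1}{A{\left(h{\left(-1,-2 \right)} \right)} + y} = \frac{1}{\frac{-1 - 2}{33} + 144} = \frac{1}{\frac{1}{33} \left(-3\right) + 144} = \frac{1}{- \frac{1}{11} + 144} = \frac{1}{\frac{1583}{11}} = \frac{11}{1583}$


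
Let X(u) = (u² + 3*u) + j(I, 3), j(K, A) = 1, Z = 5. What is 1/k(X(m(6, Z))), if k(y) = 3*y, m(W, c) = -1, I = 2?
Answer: -⅓ ≈ -0.33333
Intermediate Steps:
X(u) = 1 + u² + 3*u (X(u) = (u² + 3*u) + 1 = 1 + u² + 3*u)
1/k(X(m(6, Z))) = 1/(3*(1 + (-1)² + 3*(-1))) = 1/(3*(1 + 1 - 3)) = 1/(3*(-1)) = 1/(-3) = -⅓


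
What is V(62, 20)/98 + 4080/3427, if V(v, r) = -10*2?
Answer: 165650/167923 ≈ 0.98646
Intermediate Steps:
V(v, r) = -20
V(62, 20)/98 + 4080/3427 = -20/98 + 4080/3427 = -20*1/98 + 4080*(1/3427) = -10/49 + 4080/3427 = 165650/167923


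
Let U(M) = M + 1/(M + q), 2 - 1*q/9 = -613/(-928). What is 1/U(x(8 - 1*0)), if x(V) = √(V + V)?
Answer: 14899/60524 ≈ 0.24617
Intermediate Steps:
x(V) = √2*√V (x(V) = √(2*V) = √2*√V)
q = 11187/928 (q = 18 - (-5517)/(-928) = 18 - (-5517)*(-1)/928 = 18 - 9*613/928 = 18 - 5517/928 = 11187/928 ≈ 12.055)
U(M) = M + 1/(11187/928 + M) (U(M) = M + 1/(M + 11187/928) = M + 1/(11187/928 + M))
1/U(x(8 - 1*0)) = 1/((928 + 928*(√2*√(8 - 1*0))² + 11187*(√2*√(8 - 1*0)))/(11187 + 928*(√2*√(8 - 1*0)))) = 1/((928 + 928*(√2*√(8 + 0))² + 11187*(√2*√(8 + 0)))/(11187 + 928*(√2*√(8 + 0)))) = 1/((928 + 928*(√2*√8)² + 11187*(√2*√8))/(11187 + 928*(√2*√8))) = 1/((928 + 928*(√2*(2*√2))² + 11187*(√2*(2*√2)))/(11187 + 928*(√2*(2*√2)))) = 1/((928 + 928*4² + 11187*4)/(11187 + 928*4)) = 1/((928 + 928*16 + 44748)/(11187 + 3712)) = 1/((928 + 14848 + 44748)/14899) = 1/((1/14899)*60524) = 1/(60524/14899) = 14899/60524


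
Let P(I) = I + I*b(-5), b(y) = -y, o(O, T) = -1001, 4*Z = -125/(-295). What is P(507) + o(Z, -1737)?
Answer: 2041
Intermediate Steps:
Z = 25/236 (Z = (-125/(-295))/4 = (-125*(-1/295))/4 = (¼)*(25/59) = 25/236 ≈ 0.10593)
P(I) = 6*I (P(I) = I + I*(-1*(-5)) = I + I*5 = I + 5*I = 6*I)
P(507) + o(Z, -1737) = 6*507 - 1001 = 3042 - 1001 = 2041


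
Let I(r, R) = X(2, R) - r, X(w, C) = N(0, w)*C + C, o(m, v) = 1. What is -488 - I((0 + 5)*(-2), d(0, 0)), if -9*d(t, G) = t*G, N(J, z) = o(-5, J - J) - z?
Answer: -498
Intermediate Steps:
N(J, z) = 1 - z
X(w, C) = C + C*(1 - w) (X(w, C) = (1 - w)*C + C = C*(1 - w) + C = C + C*(1 - w))
d(t, G) = -G*t/9 (d(t, G) = -t*G/9 = -G*t/9)
I(r, R) = -r (I(r, R) = R*(2 - 1*2) - r = R*(2 - 2) - r = R*0 - r = 0 - r = -r)
-488 - I((0 + 5)*(-2), d(0, 0)) = -488 - (-1)*(0 + 5)*(-2) = -488 - (-1)*5*(-2) = -488 - (-1)*(-10) = -488 - 1*10 = -488 - 10 = -498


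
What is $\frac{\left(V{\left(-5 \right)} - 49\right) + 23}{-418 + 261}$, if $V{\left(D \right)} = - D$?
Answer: $\frac{21}{157} \approx 0.13376$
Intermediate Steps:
$\frac{\left(V{\left(-5 \right)} - 49\right) + 23}{-418 + 261} = \frac{\left(\left(-1\right) \left(-5\right) - 49\right) + 23}{-418 + 261} = \frac{\left(5 - 49\right) + 23}{-157} = \left(-44 + 23\right) \left(- \frac{1}{157}\right) = \left(-21\right) \left(- \frac{1}{157}\right) = \frac{21}{157}$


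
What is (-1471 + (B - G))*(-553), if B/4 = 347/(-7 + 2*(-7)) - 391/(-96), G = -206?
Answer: 5816691/8 ≈ 7.2709e+5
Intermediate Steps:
B = -2789/56 (B = 4*(347/(-7 + 2*(-7)) - 391/(-96)) = 4*(347/(-7 - 14) - 391*(-1/96)) = 4*(347/(-21) + 391/96) = 4*(347*(-1/21) + 391/96) = 4*(-347/21 + 391/96) = 4*(-2789/224) = -2789/56 ≈ -49.804)
(-1471 + (B - G))*(-553) = (-1471 + (-2789/56 - 1*(-206)))*(-553) = (-1471 + (-2789/56 + 206))*(-553) = (-1471 + 8747/56)*(-553) = -73629/56*(-553) = 5816691/8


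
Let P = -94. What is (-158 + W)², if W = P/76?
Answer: 36614601/1444 ≈ 25356.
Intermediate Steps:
W = -47/38 (W = -94/76 = -94*1/76 = -47/38 ≈ -1.2368)
(-158 + W)² = (-158 - 47/38)² = (-6051/38)² = 36614601/1444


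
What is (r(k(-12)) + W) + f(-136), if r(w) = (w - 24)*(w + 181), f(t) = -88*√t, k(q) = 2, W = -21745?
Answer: -25771 - 176*I*√34 ≈ -25771.0 - 1026.2*I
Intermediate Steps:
r(w) = (-24 + w)*(181 + w)
(r(k(-12)) + W) + f(-136) = ((-4344 + 2² + 157*2) - 21745) - 176*I*√34 = ((-4344 + 4 + 314) - 21745) - 176*I*√34 = (-4026 - 21745) - 176*I*√34 = -25771 - 176*I*√34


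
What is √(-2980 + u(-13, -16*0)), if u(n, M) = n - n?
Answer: 2*I*√745 ≈ 54.589*I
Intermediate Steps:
u(n, M) = 0
√(-2980 + u(-13, -16*0)) = √(-2980 + 0) = √(-2980) = 2*I*√745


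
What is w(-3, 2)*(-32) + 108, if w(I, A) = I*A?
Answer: 300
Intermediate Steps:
w(I, A) = A*I
w(-3, 2)*(-32) + 108 = (2*(-3))*(-32) + 108 = -6*(-32) + 108 = 192 + 108 = 300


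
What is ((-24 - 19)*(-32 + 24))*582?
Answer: 200208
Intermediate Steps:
((-24 - 19)*(-32 + 24))*582 = -43*(-8)*582 = 344*582 = 200208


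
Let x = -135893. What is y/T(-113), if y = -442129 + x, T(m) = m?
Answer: 578022/113 ≈ 5115.2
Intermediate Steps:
y = -578022 (y = -442129 - 135893 = -578022)
y/T(-113) = -578022/(-113) = -578022*(-1/113) = 578022/113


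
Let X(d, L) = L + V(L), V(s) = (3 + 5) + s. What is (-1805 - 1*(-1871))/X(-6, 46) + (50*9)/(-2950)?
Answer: 1497/2950 ≈ 0.50746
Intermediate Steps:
V(s) = 8 + s
X(d, L) = 8 + 2*L (X(d, L) = L + (8 + L) = 8 + 2*L)
(-1805 - 1*(-1871))/X(-6, 46) + (50*9)/(-2950) = (-1805 - 1*(-1871))/(8 + 2*46) + (50*9)/(-2950) = (-1805 + 1871)/(8 + 92) + 450*(-1/2950) = 66/100 - 9/59 = 66*(1/100) - 9/59 = 33/50 - 9/59 = 1497/2950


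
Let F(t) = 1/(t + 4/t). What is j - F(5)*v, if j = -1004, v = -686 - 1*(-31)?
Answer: -25841/29 ≈ -891.07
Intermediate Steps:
v = -655 (v = -686 + 31 = -655)
j - F(5)*v = -1004 - 5/(4 + 5²)*(-655) = -1004 - 5/(4 + 25)*(-655) = -1004 - 5/29*(-655) = -1004 - 5*(1/29)*(-655) = -1004 - 5*(-655)/29 = -1004 - 1*(-3275/29) = -1004 + 3275/29 = -25841/29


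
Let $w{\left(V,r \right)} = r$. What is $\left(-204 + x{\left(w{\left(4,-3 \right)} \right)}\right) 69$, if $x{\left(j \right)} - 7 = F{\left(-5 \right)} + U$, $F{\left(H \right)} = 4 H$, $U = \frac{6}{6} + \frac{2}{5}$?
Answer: $- \frac{74382}{5} \approx -14876.0$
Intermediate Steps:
$U = \frac{7}{5}$ ($U = 6 \cdot \frac{1}{6} + 2 \cdot \frac{1}{5} = 1 + \frac{2}{5} = \frac{7}{5} \approx 1.4$)
$x{\left(j \right)} = - \frac{58}{5}$ ($x{\left(j \right)} = 7 + \left(4 \left(-5\right) + \frac{7}{5}\right) = 7 + \left(-20 + \frac{7}{5}\right) = 7 - \frac{93}{5} = - \frac{58}{5}$)
$\left(-204 + x{\left(w{\left(4,-3 \right)} \right)}\right) 69 = \left(-204 - \frac{58}{5}\right) 69 = \left(- \frac{1078}{5}\right) 69 = - \frac{74382}{5}$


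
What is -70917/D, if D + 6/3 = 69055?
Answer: -70917/69053 ≈ -1.0270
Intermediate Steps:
D = 69053 (D = -2 + 69055 = 69053)
-70917/D = -70917/69053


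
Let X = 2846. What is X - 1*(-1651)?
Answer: 4497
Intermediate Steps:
X - 1*(-1651) = 2846 - 1*(-1651) = 2846 + 1651 = 4497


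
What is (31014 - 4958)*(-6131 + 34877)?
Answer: 749005776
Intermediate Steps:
(31014 - 4958)*(-6131 + 34877) = 26056*28746 = 749005776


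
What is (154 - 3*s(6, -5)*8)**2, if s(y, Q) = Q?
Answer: 75076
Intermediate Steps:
(154 - 3*s(6, -5)*8)**2 = (154 - 3*(-5)*8)**2 = (154 + 15*8)**2 = (154 + 120)**2 = 274**2 = 75076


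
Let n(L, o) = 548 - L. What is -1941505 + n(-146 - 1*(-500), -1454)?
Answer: -1941311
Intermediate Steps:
-1941505 + n(-146 - 1*(-500), -1454) = -1941505 + (548 - (-146 - 1*(-500))) = -1941505 + (548 - (-146 + 500)) = -1941505 + (548 - 1*354) = -1941505 + (548 - 354) = -1941505 + 194 = -1941311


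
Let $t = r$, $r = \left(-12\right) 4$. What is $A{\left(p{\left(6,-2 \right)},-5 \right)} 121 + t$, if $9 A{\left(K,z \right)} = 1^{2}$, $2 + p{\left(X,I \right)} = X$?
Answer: $- \frac{311}{9} \approx -34.556$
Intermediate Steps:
$p{\left(X,I \right)} = -2 + X$
$r = -48$
$t = -48$
$A{\left(K,z \right)} = \frac{1}{9}$ ($A{\left(K,z \right)} = \frac{1^{2}}{9} = \frac{1}{9} \cdot 1 = \frac{1}{9}$)
$A{\left(p{\left(6,-2 \right)},-5 \right)} 121 + t = \frac{1}{9} \cdot 121 - 48 = \frac{121}{9} - 48 = - \frac{311}{9}$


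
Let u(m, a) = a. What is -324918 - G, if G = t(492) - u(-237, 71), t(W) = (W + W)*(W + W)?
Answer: -1293103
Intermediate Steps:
t(W) = 4*W² (t(W) = (2*W)*(2*W) = 4*W²)
G = 968185 (G = 4*492² - 1*71 = 4*242064 - 71 = 968256 - 71 = 968185)
-324918 - G = -324918 - 1*968185 = -324918 - 968185 = -1293103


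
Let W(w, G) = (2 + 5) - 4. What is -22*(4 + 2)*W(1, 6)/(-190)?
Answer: 198/95 ≈ 2.0842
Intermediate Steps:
W(w, G) = 3 (W(w, G) = 7 - 4 = 3)
-22*(4 + 2)*W(1, 6)/(-190) = -22*(4 + 2)*3/(-190) = -22*6*3*(-1)/190 = -396*(-1)/190 = -22*(-9/95) = 198/95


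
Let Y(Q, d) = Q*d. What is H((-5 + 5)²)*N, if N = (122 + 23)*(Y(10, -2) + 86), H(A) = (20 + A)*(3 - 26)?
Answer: -4402200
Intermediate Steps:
H(A) = -460 - 23*A (H(A) = (20 + A)*(-23) = -460 - 23*A)
N = 9570 (N = (122 + 23)*(10*(-2) + 86) = 145*(-20 + 86) = 145*66 = 9570)
H((-5 + 5)²)*N = (-460 - 23*(-5 + 5)²)*9570 = (-460 - 23*0²)*9570 = (-460 - 23*0)*9570 = (-460 + 0)*9570 = -460*9570 = -4402200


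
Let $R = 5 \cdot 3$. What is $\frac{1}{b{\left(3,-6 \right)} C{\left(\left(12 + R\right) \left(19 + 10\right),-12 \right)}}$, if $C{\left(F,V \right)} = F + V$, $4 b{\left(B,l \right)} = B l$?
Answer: $- \frac{2}{6939} \approx -0.00028823$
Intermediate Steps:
$b{\left(B,l \right)} = \frac{B l}{4}$
$R = 15$
$\frac{1}{b{\left(3,-6 \right)} C{\left(\left(12 + R\right) \left(19 + 10\right),-12 \right)}} = \frac{1}{\frac{1}{4} \cdot 3 \left(-6\right) \left(\left(12 + 15\right) \left(19 + 10\right) - 12\right)} = \frac{1}{\left(- \frac{9}{2}\right) \left(27 \cdot 29 - 12\right)} = \frac{1}{\left(- \frac{9}{2}\right) \left(783 - 12\right)} = \frac{1}{\left(- \frac{9}{2}\right) 771} = \frac{1}{- \frac{6939}{2}} = - \frac{2}{6939}$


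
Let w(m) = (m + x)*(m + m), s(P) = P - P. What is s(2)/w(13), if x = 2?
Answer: 0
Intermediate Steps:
s(P) = 0
w(m) = 2*m*(2 + m) (w(m) = (m + 2)*(m + m) = (2 + m)*(2*m) = 2*m*(2 + m))
s(2)/w(13) = 0/((2*13*(2 + 13))) = 0/((2*13*15)) = 0/390 = 0*(1/390) = 0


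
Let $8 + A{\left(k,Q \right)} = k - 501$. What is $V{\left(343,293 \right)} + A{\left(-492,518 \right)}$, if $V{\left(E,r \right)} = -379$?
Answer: $-1380$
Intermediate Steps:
$A{\left(k,Q \right)} = -509 + k$ ($A{\left(k,Q \right)} = -8 + \left(k - 501\right) = -8 + \left(-501 + k\right) = -509 + k$)
$V{\left(343,293 \right)} + A{\left(-492,518 \right)} = -379 - 1001 = -1380$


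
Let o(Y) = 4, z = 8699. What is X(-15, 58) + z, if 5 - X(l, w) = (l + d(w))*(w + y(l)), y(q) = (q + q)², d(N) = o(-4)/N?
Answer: 667230/29 ≈ 23008.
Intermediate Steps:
d(N) = 4/N
y(q) = 4*q² (y(q) = (2*q)² = 4*q²)
X(l, w) = 5 - (l + 4/w)*(w + 4*l²)
X(-15, 58) + z = (1 - 4*(-15)³ - 1*(-15)*58 - 16*(-15)²/58) + 8699 = (1 - 4*(-3375) + 870 - 16*225*1/58) + 8699 = (1 + 13500 + 870 - 1800/29) + 8699 = 414959/29 + 8699 = 667230/29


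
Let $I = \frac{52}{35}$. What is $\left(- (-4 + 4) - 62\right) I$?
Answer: $- \frac{3224}{35} \approx -92.114$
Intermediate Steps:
$I = \frac{52}{35}$ ($I = 52 \cdot \frac{1}{35} = \frac{52}{35} \approx 1.4857$)
$\left(- (-4 + 4) - 62\right) I = \left(- (-4 + 4) - 62\right) \frac{52}{35} = \left(\left(-1\right) 0 - 62\right) \frac{52}{35} = \left(0 - 62\right) \frac{52}{35} = \left(-62\right) \frac{52}{35} = - \frac{3224}{35}$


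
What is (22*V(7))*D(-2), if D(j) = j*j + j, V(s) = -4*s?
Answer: -1232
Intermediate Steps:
D(j) = j + j**2 (D(j) = j**2 + j = j + j**2)
(22*V(7))*D(-2) = (22*(-4*7))*(-2*(1 - 2)) = (22*(-28))*(-2*(-1)) = -616*2 = -1232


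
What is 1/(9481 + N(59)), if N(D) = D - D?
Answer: 1/9481 ≈ 0.00010547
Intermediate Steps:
N(D) = 0
1/(9481 + N(59)) = 1/(9481 + 0) = 1/9481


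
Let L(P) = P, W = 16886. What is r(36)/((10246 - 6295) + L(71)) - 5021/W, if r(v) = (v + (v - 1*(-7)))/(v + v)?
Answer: -726333635/2444957712 ≈ -0.29707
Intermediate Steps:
r(v) = (7 + 2*v)/(2*v) (r(v) = (v + (v + 7))/((2*v)) = (v + (7 + v))*(1/(2*v)) = (7 + 2*v)*(1/(2*v)) = (7 + 2*v)/(2*v))
r(36)/((10246 - 6295) + L(71)) - 5021/W = ((7/2 + 36)/36)/((10246 - 6295) + 71) - 5021/16886 = ((1/36)*(79/2))/(3951 + 71) - 5021*1/16886 = (79/72)/4022 - 5021/16886 = (79/72)*(1/4022) - 5021/16886 = 79/289584 - 5021/16886 = -726333635/2444957712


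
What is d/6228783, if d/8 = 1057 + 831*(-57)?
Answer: -33680/566253 ≈ -0.059479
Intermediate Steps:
d = -370480 (d = 8*(1057 + 831*(-57)) = 8*(1057 - 47367) = 8*(-46310) = -370480)
d/6228783 = -370480/6228783 = -370480*1/6228783 = -33680/566253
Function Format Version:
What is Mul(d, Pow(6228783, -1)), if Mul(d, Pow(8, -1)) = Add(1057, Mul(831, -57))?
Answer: Rational(-33680, 566253) ≈ -0.059479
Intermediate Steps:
d = -370480 (d = Mul(8, Add(1057, Mul(831, -57))) = Mul(8, Add(1057, -47367)) = Mul(8, -46310) = -370480)
Mul(d, Pow(6228783, -1)) = Mul(-370480, Pow(6228783, -1)) = Mul(-370480, Rational(1, 6228783)) = Rational(-33680, 566253)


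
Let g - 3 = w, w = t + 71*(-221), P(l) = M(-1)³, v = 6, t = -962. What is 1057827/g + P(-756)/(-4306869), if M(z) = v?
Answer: -168737996669/2655902550 ≈ -63.533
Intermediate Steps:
M(z) = 6
P(l) = 216 (P(l) = 6³ = 216)
w = -16653 (w = -962 + 71*(-221) = -962 - 15691 = -16653)
g = -16650 (g = 3 - 16653 = -16650)
1057827/g + P(-756)/(-4306869) = 1057827/(-16650) + 216/(-4306869) = 1057827*(-1/16650) + 216*(-1/4306869) = -352609/5550 - 24/478541 = -168737996669/2655902550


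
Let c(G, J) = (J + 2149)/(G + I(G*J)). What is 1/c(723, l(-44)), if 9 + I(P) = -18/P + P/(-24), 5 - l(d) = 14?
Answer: 5697979/12377760 ≈ 0.46034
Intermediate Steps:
l(d) = -9 (l(d) = 5 - 1*14 = 5 - 14 = -9)
I(P) = -9 - 18/P - P/24 (I(P) = -9 + (-18/P + P/(-24)) = -9 + (-18/P + P*(-1/24)) = -9 + (-18/P - P/24) = -9 - 18/P - P/24)
c(G, J) = (2149 + J)/(-9 + G - 18/(G*J) - G*J/24) (c(G, J) = (J + 2149)/(G + (-9 - 18*1/(G*J) - G*J/24)) = (2149 + J)/(G + (-9 - 18/(G*J) - G*J/24)) = (2149 + J)/(-9 + G - 18/(G*J) - G*J/24))
1/c(723, l(-44)) = 1/(-24*723*(-9)*(2149 - 9)/(432 + 723*(-9)*(216 - 24*723 + 723*(-9)))) = 1/(-24*723*(-9)*2140/(432 + 723*(-9)*(216 - 17352 - 6507))) = 1/(-24*723*(-9)*2140/(432 + 723*(-9)*(-23643))) = 1/(-24*723*(-9)*2140/(432 + 153845001)) = 1/(-24*723*(-9)*2140/153845433) = 1/(-24*723*(-9)*1/153845433*2140) = 1/(12377760/5697979) = 5697979/12377760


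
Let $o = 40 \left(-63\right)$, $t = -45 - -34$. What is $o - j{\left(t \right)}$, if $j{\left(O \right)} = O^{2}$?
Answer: $-2641$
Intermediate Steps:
$t = -11$ ($t = -45 + 34 = -11$)
$o = -2520$
$o - j{\left(t \right)} = -2520 - \left(-11\right)^{2} = -2520 - 121 = -2641$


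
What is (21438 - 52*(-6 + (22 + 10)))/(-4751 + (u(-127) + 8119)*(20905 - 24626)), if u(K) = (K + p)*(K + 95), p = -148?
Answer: -10043/31480175 ≈ -0.00031903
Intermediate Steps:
u(K) = (-148 + K)*(95 + K) (u(K) = (K - 148)*(K + 95) = (-148 + K)*(95 + K))
(21438 - 52*(-6 + (22 + 10)))/(-4751 + (u(-127) + 8119)*(20905 - 24626)) = (21438 - 52*(-6 + (22 + 10)))/(-4751 + ((-14060 + (-127)² - 53*(-127)) + 8119)*(20905 - 24626)) = (21438 - 52*(-6 + 32))/(-4751 + ((-14060 + 16129 + 6731) + 8119)*(-3721)) = (21438 - 52*26)/(-4751 + (8800 + 8119)*(-3721)) = (21438 - 1352)/(-4751 + 16919*(-3721)) = 20086/(-4751 - 62955599) = 20086/(-62960350) = 20086*(-1/62960350) = -10043/31480175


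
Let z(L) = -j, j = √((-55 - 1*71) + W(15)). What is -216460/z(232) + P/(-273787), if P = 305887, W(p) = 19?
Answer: -305887/273787 - 216460*I*√107/107 ≈ -1.1172 - 20926.0*I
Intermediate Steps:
j = I*√107 (j = √((-55 - 1*71) + 19) = √((-55 - 71) + 19) = √(-126 + 19) = √(-107) = I*√107 ≈ 10.344*I)
z(L) = -I*√107
-216460/z(232) + P/(-273787) = -216460*I*√107/107 + 305887/(-273787) = -216460*I*√107/107 + 305887*(-1/273787) = -216460*I*√107/107 - 305887/273787 = -305887/273787 - 216460*I*√107/107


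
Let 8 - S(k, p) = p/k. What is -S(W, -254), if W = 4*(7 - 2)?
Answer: -207/10 ≈ -20.700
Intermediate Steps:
W = 20 (W = 4*5 = 20)
S(k, p) = 8 - p/k
-S(W, -254) = -(8 - 1*(-254)/20) = -(8 - 1*(-254)*1/20) = -(8 + 127/10) = -1*207/10 = -207/10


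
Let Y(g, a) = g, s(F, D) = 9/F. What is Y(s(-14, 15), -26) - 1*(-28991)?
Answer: 405865/14 ≈ 28990.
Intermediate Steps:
Y(s(-14, 15), -26) - 1*(-28991) = 9/(-14) - 1*(-28991) = 9*(-1/14) + 28991 = -9/14 + 28991 = 405865/14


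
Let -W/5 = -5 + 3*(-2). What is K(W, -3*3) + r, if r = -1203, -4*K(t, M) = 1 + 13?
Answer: -2413/2 ≈ -1206.5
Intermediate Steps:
W = 55 (W = -5*(-5 + 3*(-2)) = -5*(-5 - 6) = -5*(-11) = 55)
K(t, M) = -7/2 (K(t, M) = -(1 + 13)/4 = -¼*14 = -7/2)
K(W, -3*3) + r = -7/2 - 1203 = -2413/2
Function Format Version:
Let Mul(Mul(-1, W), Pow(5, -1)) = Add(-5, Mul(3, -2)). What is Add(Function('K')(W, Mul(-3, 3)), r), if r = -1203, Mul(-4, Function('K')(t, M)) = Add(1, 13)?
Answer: Rational(-2413, 2) ≈ -1206.5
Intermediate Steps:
W = 55 (W = Mul(-5, Add(-5, Mul(3, -2))) = Mul(-5, Add(-5, -6)) = Mul(-5, -11) = 55)
Function('K')(t, M) = Rational(-7, 2) (Function('K')(t, M) = Mul(Rational(-1, 4), Add(1, 13)) = Mul(Rational(-1, 4), 14) = Rational(-7, 2))
Add(Function('K')(W, Mul(-3, 3)), r) = Add(Rational(-7, 2), -1203) = Rational(-2413, 2)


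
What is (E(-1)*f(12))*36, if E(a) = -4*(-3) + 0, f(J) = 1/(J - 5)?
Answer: 432/7 ≈ 61.714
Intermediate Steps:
f(J) = 1/(-5 + J)
E(a) = 12 (E(a) = 12 + 0 = 12)
(E(-1)*f(12))*36 = (12/(-5 + 12))*36 = (12/7)*36 = 432/7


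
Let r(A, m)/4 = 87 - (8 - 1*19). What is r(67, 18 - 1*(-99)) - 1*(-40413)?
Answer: 40805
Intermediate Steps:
r(A, m) = 392 (r(A, m) = 4*(87 - (8 - 1*19)) = 4*(87 - (8 - 19)) = 4*(87 - 1*(-11)) = 4*(87 + 11) = 4*98 = 392)
r(67, 18 - 1*(-99)) - 1*(-40413) = 392 - 1*(-40413) = 392 + 40413 = 40805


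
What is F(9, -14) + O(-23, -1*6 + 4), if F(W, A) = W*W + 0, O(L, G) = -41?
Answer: 40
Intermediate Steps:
F(W, A) = W² (F(W, A) = W² + 0 = W²)
F(9, -14) + O(-23, -1*6 + 4) = 9² - 41 = 81 - 41 = 40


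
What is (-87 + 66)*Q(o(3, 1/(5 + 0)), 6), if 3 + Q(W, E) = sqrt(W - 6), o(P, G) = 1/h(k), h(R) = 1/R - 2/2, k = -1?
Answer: 63 - 21*I*sqrt(26)/2 ≈ 63.0 - 53.54*I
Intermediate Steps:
h(R) = -1 + 1/R (h(R) = 1/R - 2*1/2 = 1/R - 1 = -1 + 1/R)
o(P, G) = -1/2 (o(P, G) = 1/((1 - 1*(-1))/(-1)) = 1/(-(1 + 1)) = 1/(-1*2) = 1/(-2) = -1/2)
Q(W, E) = -3 + sqrt(-6 + W) (Q(W, E) = -3 + sqrt(W - 6) = -3 + sqrt(-6 + W))
(-87 + 66)*Q(o(3, 1/(5 + 0)), 6) = (-87 + 66)*(-3 + sqrt(-6 - 1/2)) = -21*(-3 + sqrt(-13/2)) = -21*(-3 + I*sqrt(26)/2) = 63 - 21*I*sqrt(26)/2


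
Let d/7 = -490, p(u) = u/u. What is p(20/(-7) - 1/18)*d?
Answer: -3430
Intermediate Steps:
p(u) = 1
d = -3430 (d = 7*(-490) = -3430)
p(20/(-7) - 1/18)*d = 1*(-3430) = -3430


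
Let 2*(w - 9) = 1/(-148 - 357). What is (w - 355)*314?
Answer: -54865377/505 ≈ -1.0864e+5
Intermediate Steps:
w = 9089/1010 (w = 9 + 1/(2*(-148 - 357)) = 9 + (1/2)/(-505) = 9 + (1/2)*(-1/505) = 9 - 1/1010 = 9089/1010 ≈ 8.9990)
(w - 355)*314 = (9089/1010 - 355)*314 = -349461/1010*314 = -54865377/505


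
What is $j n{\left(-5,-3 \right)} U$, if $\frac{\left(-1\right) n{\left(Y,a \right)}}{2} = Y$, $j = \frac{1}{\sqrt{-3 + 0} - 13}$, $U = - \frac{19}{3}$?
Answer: $\frac{1235}{258} + \frac{95 i \sqrt{3}}{258} \approx 4.7868 + 0.63777 i$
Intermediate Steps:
$U = - \frac{19}{3}$ ($U = \left(-19\right) \frac{1}{3} = - \frac{19}{3} \approx -6.3333$)
$j = \frac{1}{-13 + i \sqrt{3}}$ ($j = \frac{1}{\sqrt{-3} - 13} = \frac{1}{i \sqrt{3} - 13} = \frac{1}{-13 + i \sqrt{3}} \approx -0.075581 - 0.01007 i$)
$n{\left(Y,a \right)} = - 2 Y$
$j n{\left(-5,-3 \right)} U = \left(- \frac{13}{172} - \frac{i \sqrt{3}}{172}\right) \left(\left(-2\right) \left(-5\right)\right) \left(- \frac{19}{3}\right) = \left(- \frac{13}{172} - \frac{i \sqrt{3}}{172}\right) 10 \left(- \frac{19}{3}\right) = \left(- \frac{65}{86} - \frac{5 i \sqrt{3}}{86}\right) \left(- \frac{19}{3}\right) = \frac{1235}{258} + \frac{95 i \sqrt{3}}{258}$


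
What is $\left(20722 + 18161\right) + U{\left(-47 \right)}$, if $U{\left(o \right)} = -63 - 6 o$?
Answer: $39102$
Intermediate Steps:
$U{\left(o \right)} = -63 - 6 o$
$\left(20722 + 18161\right) + U{\left(-47 \right)} = \left(20722 + 18161\right) - -219 = 38883 + \left(-63 + 282\right) = 38883 + 219 = 39102$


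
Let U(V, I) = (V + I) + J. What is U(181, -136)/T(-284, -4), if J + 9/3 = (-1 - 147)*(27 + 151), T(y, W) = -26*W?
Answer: -13151/52 ≈ -252.90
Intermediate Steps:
J = -26347 (J = -3 + (-1 - 147)*(27 + 151) = -3 - 148*178 = -3 - 26344 = -26347)
U(V, I) = -26347 + I + V (U(V, I) = (V + I) - 26347 = (I + V) - 26347 = -26347 + I + V)
U(181, -136)/T(-284, -4) = (-26347 - 136 + 181)/((-26*(-4))) = -26302/104 = -26302*1/104 = -13151/52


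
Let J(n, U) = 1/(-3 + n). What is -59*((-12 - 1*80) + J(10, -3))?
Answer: 37937/7 ≈ 5419.6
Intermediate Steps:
-59*((-12 - 1*80) + J(10, -3)) = -59*((-12 - 1*80) + 1/(-3 + 10)) = -59*((-12 - 80) + 1/7) = -59*(-92 + ⅐) = -59*(-643/7) = 37937/7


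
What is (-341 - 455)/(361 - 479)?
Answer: 398/59 ≈ 6.7458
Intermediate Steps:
(-341 - 455)/(361 - 479) = -796/(-118) = -796*(-1/118) = 398/59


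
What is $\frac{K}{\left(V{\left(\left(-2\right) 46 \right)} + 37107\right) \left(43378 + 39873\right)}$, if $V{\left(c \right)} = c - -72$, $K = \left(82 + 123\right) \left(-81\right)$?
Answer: $- \frac{16605}{3087529837} \approx -5.3781 \cdot 10^{-6}$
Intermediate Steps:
$K = -16605$ ($K = 205 \left(-81\right) = -16605$)
$V{\left(c \right)} = 72 + c$ ($V{\left(c \right)} = c + 72 = 72 + c$)
$\frac{K}{\left(V{\left(\left(-2\right) 46 \right)} + 37107\right) \left(43378 + 39873\right)} = - \frac{16605}{\left(\left(72 - 92\right) + 37107\right) \left(43378 + 39873\right)} = - \frac{16605}{\left(\left(72 - 92\right) + 37107\right) 83251} = - \frac{16605}{\left(-20 + 37107\right) 83251} = - \frac{16605}{37087 \cdot 83251} = - \frac{16605}{3087529837}$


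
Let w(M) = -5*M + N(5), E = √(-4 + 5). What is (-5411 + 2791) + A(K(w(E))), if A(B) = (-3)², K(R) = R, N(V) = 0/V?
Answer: -2611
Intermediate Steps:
N(V) = 0
E = 1 (E = √1 = 1)
w(M) = -5*M (w(M) = -5*M + 0 = -5*M)
A(B) = 9
(-5411 + 2791) + A(K(w(E))) = (-5411 + 2791) + 9 = -2620 + 9 = -2611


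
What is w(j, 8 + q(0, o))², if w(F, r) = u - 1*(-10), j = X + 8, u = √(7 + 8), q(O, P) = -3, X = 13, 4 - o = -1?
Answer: (10 + √15)² ≈ 192.46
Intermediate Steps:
o = 5 (o = 4 - 1*(-1) = 4 + 1 = 5)
u = √15 ≈ 3.8730
j = 21 (j = 13 + 8 = 21)
w(F, r) = 10 + √15 (w(F, r) = √15 - 1*(-10) = √15 + 10 = 10 + √15)
w(j, 8 + q(0, o))² = (10 + √15)²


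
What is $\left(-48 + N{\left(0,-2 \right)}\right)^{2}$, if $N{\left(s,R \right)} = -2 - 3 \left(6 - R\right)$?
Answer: $5476$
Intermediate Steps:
$N{\left(s,R \right)} = -20 + 3 R$ ($N{\left(s,R \right)} = -2 + \left(-18 + 3 R\right) = -20 + 3 R$)
$\left(-48 + N{\left(0,-2 \right)}\right)^{2} = \left(-48 + \left(-20 + 3 \left(-2\right)\right)\right)^{2} = \left(-48 - 26\right)^{2} = \left(-74\right)^{2} = 5476$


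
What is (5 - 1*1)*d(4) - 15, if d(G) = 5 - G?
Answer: -11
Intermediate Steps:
(5 - 1*1)*d(4) - 15 = (5 - 1*1)*(5 - 1*4) - 15 = (5 - 1)*(5 - 4) - 15 = 4*1 - 15 = 4 - 15 = -11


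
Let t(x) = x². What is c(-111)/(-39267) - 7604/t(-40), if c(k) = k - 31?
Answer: -74589767/15706800 ≈ -4.7489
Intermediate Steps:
c(k) = -31 + k
c(-111)/(-39267) - 7604/t(-40) = (-31 - 111)/(-39267) - 7604/((-40)²) = -142*(-1/39267) - 7604/1600 = 142/39267 - 7604*1/1600 = 142/39267 - 1901/400 = -74589767/15706800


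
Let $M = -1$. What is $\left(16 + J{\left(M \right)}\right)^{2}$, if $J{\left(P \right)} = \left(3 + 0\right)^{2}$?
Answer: $625$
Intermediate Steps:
$J{\left(P \right)} = 9$ ($J{\left(P \right)} = 3^{2} = 9$)
$\left(16 + J{\left(M \right)}\right)^{2} = \left(16 + 9\right)^{2} = 25^{2} = 625$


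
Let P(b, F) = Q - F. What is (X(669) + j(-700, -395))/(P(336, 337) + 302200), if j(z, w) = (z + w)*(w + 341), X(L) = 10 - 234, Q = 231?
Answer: 29453/151047 ≈ 0.19499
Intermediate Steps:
X(L) = -224
j(z, w) = (341 + w)*(w + z) (j(z, w) = (w + z)*(341 + w) = (341 + w)*(w + z))
P(b, F) = 231 - F
(X(669) + j(-700, -395))/(P(336, 337) + 302200) = (-224 + ((-395)**2 + 341*(-395) + 341*(-700) - 395*(-700)))/((231 - 1*337) + 302200) = (-224 + (156025 - 134695 - 238700 + 276500))/((231 - 337) + 302200) = (-224 + 59130)/(-106 + 302200) = 58906/302094 = 58906*(1/302094) = 29453/151047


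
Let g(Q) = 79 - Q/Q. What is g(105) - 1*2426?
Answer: -2348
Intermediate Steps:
g(Q) = 78 (g(Q) = 79 - 1*1 = 79 - 1 = 78)
g(105) - 1*2426 = 78 - 1*2426 = 78 - 2426 = -2348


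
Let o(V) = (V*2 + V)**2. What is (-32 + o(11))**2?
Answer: 1117249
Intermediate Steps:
o(V) = 9*V**2 (o(V) = (2*V + V)**2 = (3*V)**2 = 9*V**2)
(-32 + o(11))**2 = (-32 + 9*11**2)**2 = (-32 + 9*121)**2 = (-32 + 1089)**2 = 1057**2 = 1117249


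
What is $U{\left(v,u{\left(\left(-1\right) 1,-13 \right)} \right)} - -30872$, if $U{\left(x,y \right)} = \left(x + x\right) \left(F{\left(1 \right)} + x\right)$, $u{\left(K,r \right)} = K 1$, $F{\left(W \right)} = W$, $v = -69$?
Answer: $40256$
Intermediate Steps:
$u{\left(K,r \right)} = K$
$U{\left(x,y \right)} = 2 x \left(1 + x\right)$ ($U{\left(x,y \right)} = \left(x + x\right) \left(1 + x\right) = 2 x \left(1 + x\right)$)
$U{\left(v,u{\left(\left(-1\right) 1,-13 \right)} \right)} - -30872 = 2 \left(-69\right) \left(1 - 69\right) - -30872 = 2 \left(-69\right) \left(-68\right) + 30872 = 9384 + 30872 = 40256$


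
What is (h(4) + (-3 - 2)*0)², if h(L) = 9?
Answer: 81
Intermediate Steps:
(h(4) + (-3 - 2)*0)² = (9 + (-3 - 2)*0)² = (9 - 5*0)² = (9 + 0)² = 9² = 81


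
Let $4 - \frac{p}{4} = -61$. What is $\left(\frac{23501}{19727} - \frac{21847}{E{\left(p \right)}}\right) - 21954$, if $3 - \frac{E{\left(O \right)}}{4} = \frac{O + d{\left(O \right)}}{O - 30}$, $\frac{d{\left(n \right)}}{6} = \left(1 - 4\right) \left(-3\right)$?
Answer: $- \frac{375225632299}{14834704} \approx -25294.0$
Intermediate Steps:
$p = 260$ ($p = 16 - -244 = 16 + 244 = 260$)
$d{\left(n \right)} = 54$ ($d{\left(n \right)} = 6 \left(1 - 4\right) \left(-3\right) = 6 \left(\left(-3\right) \left(-3\right)\right) = 6 \cdot 9 = 54$)
$E{\left(O \right)} = 12 - \frac{4 \left(54 + O\right)}{-30 + O}$ ($E{\left(O \right)} = 12 - 4 \frac{O + 54}{O - 30} = 12 - 4 \frac{54 + O}{-30 + O} = 12 - \frac{4 \left(54 + O\right)}{-30 + O}$)
$\left(\frac{23501}{19727} - \frac{21847}{E{\left(p \right)}}\right) - 21954 = \left(\frac{23501}{19727} - \frac{21847}{8 \frac{1}{-30 + 260} \left(-72 + 260\right)}\right) - 21954 = \left(23501 \cdot \frac{1}{19727} - \frac{21847}{8 \cdot \frac{1}{230} \cdot 188}\right) - 21954 = \left(\frac{23501}{19727} - \frac{21847}{8 \cdot \frac{1}{230} \cdot 188}\right) - 21954 = \left(\frac{23501}{19727} - \frac{21847}{\frac{752}{115}}\right) - 21954 = \left(\frac{23501}{19727} - \frac{2512405}{752}\right) - 21954 = - \frac{49544540683}{14834704} - 21954 = - \frac{375225632299}{14834704}$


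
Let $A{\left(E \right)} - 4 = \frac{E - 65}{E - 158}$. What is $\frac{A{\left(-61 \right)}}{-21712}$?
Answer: $- \frac{167}{792488} \approx -0.00021073$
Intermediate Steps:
$A{\left(E \right)} = 4 + \frac{-65 + E}{-158 + E}$ ($A{\left(E \right)} = 4 + \frac{E - 65}{E - 158} = 4 + \frac{-65 + E}{-158 + E}$)
$\frac{A{\left(-61 \right)}}{-21712} = \frac{\frac{1}{-158 - 61} \left(-697 + 5 \left(-61\right)\right)}{-21712} = \frac{-697 - 305}{-219} \left(- \frac{1}{21712}\right) = \left(- \frac{1}{219}\right) \left(-1002\right) \left(- \frac{1}{21712}\right) = \frac{334}{73} \left(- \frac{1}{21712}\right) = - \frac{167}{792488}$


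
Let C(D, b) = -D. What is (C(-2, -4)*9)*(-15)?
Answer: -270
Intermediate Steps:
(C(-2, -4)*9)*(-15) = (-1*(-2)*9)*(-15) = (2*9)*(-15) = 18*(-15) = -270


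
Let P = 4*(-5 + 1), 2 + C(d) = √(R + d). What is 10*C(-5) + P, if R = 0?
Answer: -36 + 10*I*√5 ≈ -36.0 + 22.361*I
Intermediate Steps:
C(d) = -2 + √d (C(d) = -2 + √(0 + d) = -2 + √d)
P = -16 (P = 4*(-4) = -16)
10*C(-5) + P = 10*(-2 + √(-5)) - 16 = 10*(-2 + I*√5) - 16 = (-20 + 10*I*√5) - 16 = -36 + 10*I*√5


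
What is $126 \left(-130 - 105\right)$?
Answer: $-29610$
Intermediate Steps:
$126 \left(-130 - 105\right) = 126 \left(-235\right) = -29610$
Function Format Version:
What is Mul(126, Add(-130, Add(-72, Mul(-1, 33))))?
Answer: -29610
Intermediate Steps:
Mul(126, Add(-130, Add(-72, Mul(-1, 33)))) = Mul(126, Add(-130, Add(-72, -33))) = Mul(126, Add(-130, -105)) = Mul(126, -235) = -29610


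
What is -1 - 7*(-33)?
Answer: 230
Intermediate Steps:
-1 - 7*(-33) = -1 + 231 = 230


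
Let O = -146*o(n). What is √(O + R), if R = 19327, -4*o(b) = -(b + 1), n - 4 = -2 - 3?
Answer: √19327 ≈ 139.02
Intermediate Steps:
n = -1 (n = 4 + (-2 - 3) = 4 - 5 = -1)
o(b) = ¼ + b/4 (o(b) = -(-1)*(b + 1)/4 = -(-1)*(1 + b)/4 = -(-1 - b)/4 = ¼ + b/4)
O = 0 (O = -146*(¼ + (¼)*(-1)) = -146*(¼ - ¼) = -146*0 = 0)
√(O + R) = √(0 + 19327) = √19327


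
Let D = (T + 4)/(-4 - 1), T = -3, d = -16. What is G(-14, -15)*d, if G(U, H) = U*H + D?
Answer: -16784/5 ≈ -3356.8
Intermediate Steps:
D = -1/5 (D = (-3 + 4)/(-4 - 1) = 1/(-5) = 1*(-1/5) = -1/5 ≈ -0.20000)
G(U, H) = -1/5 + H*U (G(U, H) = U*H - 1/5 = H*U - 1/5 = -1/5 + H*U)
G(-14, -15)*d = (-1/5 - 15*(-14))*(-16) = (-1/5 + 210)*(-16) = (1049/5)*(-16) = -16784/5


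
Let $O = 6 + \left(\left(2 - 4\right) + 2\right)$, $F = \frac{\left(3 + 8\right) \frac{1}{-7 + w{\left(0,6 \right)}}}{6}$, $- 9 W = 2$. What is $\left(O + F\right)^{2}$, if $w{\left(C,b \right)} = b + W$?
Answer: $\frac{81}{4} \approx 20.25$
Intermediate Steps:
$W = - \frac{2}{9}$ ($W = \left(- \frac{1}{9}\right) 2 = - \frac{2}{9} \approx -0.22222$)
$w{\left(C,b \right)} = - \frac{2}{9} + b$ ($w{\left(C,b \right)} = b - \frac{2}{9} = - \frac{2}{9} + b$)
$F = - \frac{3}{2}$ ($F = \frac{\left(3 + 8\right) \frac{1}{-7 + \left(- \frac{2}{9} + 6\right)}}{6} = \frac{11}{-7 + \frac{52}{9}} \cdot \frac{1}{6} = \frac{11}{- \frac{11}{9}} \cdot \frac{1}{6} = 11 \left(- \frac{9}{11}\right) \frac{1}{6} = \left(-9\right) \frac{1}{6} = - \frac{3}{2} \approx -1.5$)
$O = 6$ ($O = 6 + \left(-2 + 2\right) = 6 + 0 = 6$)
$\left(O + F\right)^{2} = \left(6 - \frac{3}{2}\right)^{2} = \left(\frac{9}{2}\right)^{2} = \frac{81}{4}$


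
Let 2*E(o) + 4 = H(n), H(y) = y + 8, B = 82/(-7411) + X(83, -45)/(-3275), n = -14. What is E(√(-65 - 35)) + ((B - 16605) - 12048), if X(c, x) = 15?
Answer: -139111882833/4854205 ≈ -28658.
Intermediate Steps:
B = -75943/4854205 (B = 82/(-7411) + 15/(-3275) = 82*(-1/7411) + 15*(-1/3275) = -82/7411 - 3/655 = -75943/4854205 ≈ -0.015645)
H(y) = 8 + y
E(o) = -5 (E(o) = -2 + (8 - 14)/2 = -2 + (½)*(-6) = -2 - 3 = -5)
E(√(-65 - 35)) + ((B - 16605) - 12048) = -5 + ((-75943/4854205 - 16605) - 12048) = -5 + (-80604149968/4854205 - 12048) = -5 - 139087611808/4854205 = -139111882833/4854205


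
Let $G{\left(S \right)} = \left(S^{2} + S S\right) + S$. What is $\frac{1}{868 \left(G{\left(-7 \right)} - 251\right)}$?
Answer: $- \frac{1}{138880} \approx -7.2005 \cdot 10^{-6}$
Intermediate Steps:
$G{\left(S \right)} = S + 2 S^{2}$ ($G{\left(S \right)} = \left(S^{2} + S^{2}\right) + S = 2 S^{2} + S = S + 2 S^{2}$)
$\frac{1}{868 \left(G{\left(-7 \right)} - 251\right)} = \frac{1}{868 \left(- 7 \left(1 + 2 \left(-7\right)\right) - 251\right)} = \frac{1}{868 \left(- 7 \left(1 - 14\right) - 251\right)} = \frac{1}{868 \left(\left(-7\right) \left(-13\right) - 251\right)} = \frac{1}{868 \left(91 - 251\right)} = \frac{1}{868 \left(-160\right)} = \frac{1}{-138880} = - \frac{1}{138880}$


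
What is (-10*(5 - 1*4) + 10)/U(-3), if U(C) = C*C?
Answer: 0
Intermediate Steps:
U(C) = C²
(-10*(5 - 1*4) + 10)/U(-3) = (-10*(5 - 1*4) + 10)/((-3)²) = (-10*(5 - 4) + 10)/9 = (-10*1 + 10)/9 = (-10 + 10)/9 = (⅑)*0 = 0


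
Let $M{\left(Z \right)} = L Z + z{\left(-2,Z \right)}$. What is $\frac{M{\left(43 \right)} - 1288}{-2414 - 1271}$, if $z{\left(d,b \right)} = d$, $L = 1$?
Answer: $\frac{1247}{3685} \approx 0.3384$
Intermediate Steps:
$M{\left(Z \right)} = -2 + Z$ ($M{\left(Z \right)} = 1 Z - 2 = Z - 2 = -2 + Z$)
$\frac{M{\left(43 \right)} - 1288}{-2414 - 1271} = \frac{\left(-2 + 43\right) - 1288}{-2414 - 1271} = \frac{41 - 1288}{-3685} = \left(-1247\right) \left(- \frac{1}{3685}\right) = \frac{1247}{3685}$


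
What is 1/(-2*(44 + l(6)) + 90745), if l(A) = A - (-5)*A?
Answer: 1/90585 ≈ 1.1039e-5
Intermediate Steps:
l(A) = 6*A (l(A) = A + 5*A = 6*A)
1/(-2*(44 + l(6)) + 90745) = 1/(-2*(44 + 6*6) + 90745) = 1/(-2*(44 + 36) + 90745) = 1/(-2*80 + 90745) = 1/(-160 + 90745) = 1/90585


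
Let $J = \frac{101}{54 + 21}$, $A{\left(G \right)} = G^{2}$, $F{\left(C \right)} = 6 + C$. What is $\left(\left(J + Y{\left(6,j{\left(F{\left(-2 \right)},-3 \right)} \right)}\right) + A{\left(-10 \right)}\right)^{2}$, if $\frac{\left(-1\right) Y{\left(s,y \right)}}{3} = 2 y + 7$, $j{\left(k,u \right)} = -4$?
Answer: $\frac{61246276}{5625} \approx 10888.0$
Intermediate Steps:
$Y{\left(s,y \right)} = -21 - 6 y$ ($Y{\left(s,y \right)} = - 3 \left(2 y + 7\right) = - 3 \left(7 + 2 y\right) = -21 - 6 y$)
$J = \frac{101}{75} \approx 1.3467$
$\left(\left(J + Y{\left(6,j{\left(F{\left(-2 \right)},-3 \right)} \right)}\right) + A{\left(-10 \right)}\right)^{2} = \left(\left(\frac{101}{75} - -3\right) + \left(-10\right)^{2}\right)^{2} = \left(\left(\frac{101}{75} + \left(-21 + 24\right)\right) + 100\right)^{2} = \left(\left(\frac{101}{75} + 3\right) + 100\right)^{2} = \left(\frac{326}{75} + 100\right)^{2} = \left(\frac{7826}{75}\right)^{2} = \frac{61246276}{5625}$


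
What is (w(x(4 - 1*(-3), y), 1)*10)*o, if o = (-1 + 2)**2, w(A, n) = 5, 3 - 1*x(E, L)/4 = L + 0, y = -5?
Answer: 50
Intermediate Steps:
x(E, L) = 12 - 4*L (x(E, L) = 12 - 4*(L + 0) = 12 - 4*L)
o = 1 (o = 1**2 = 1)
(w(x(4 - 1*(-3), y), 1)*10)*o = (5*10)*1 = 50*1 = 50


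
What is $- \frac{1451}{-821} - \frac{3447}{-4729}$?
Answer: $\frac{9691766}{3882509} \approx 2.4963$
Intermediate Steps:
$- \frac{1451}{-821} - \frac{3447}{-4729} = \left(-1451\right) \left(- \frac{1}{821}\right) - - \frac{3447}{4729} = \frac{1451}{821} + \frac{3447}{4729} = \frac{9691766}{3882509}$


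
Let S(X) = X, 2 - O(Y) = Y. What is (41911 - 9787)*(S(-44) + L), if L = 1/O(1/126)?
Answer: -350729832/251 ≈ -1.3973e+6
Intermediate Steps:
O(Y) = 2 - Y
L = 126/251 (L = 1/(2 - 1/126) = 1/(251/126) = 126/251 ≈ 0.50199)
(41911 - 9787)*(S(-44) + L) = (41911 - 9787)*(-44 + 126/251) = 32124*(-10918/251) = -350729832/251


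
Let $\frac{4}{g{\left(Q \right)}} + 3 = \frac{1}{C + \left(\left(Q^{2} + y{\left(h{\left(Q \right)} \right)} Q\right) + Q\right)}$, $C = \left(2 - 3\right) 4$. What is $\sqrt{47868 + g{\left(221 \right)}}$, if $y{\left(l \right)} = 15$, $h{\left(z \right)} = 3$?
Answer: $\frac{\sqrt{295409922171494}}{78559} \approx 218.78$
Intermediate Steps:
$C = -4$ ($C = \left(-1\right) 4 = -4$)
$g{\left(Q \right)} = \frac{4}{-3 + \frac{1}{-4 + Q^{2} + 16 Q}}$ ($g{\left(Q \right)} = \frac{4}{-3 + \frac{1}{-4 + \left(\left(Q^{2} + 15 Q\right) + Q\right)}} = \frac{4}{-3 + \frac{1}{-4 + \left(Q^{2} + 16 Q\right)}} = \frac{4}{-3 + \frac{1}{-4 + Q^{2} + 16 Q}}$)
$\sqrt{47868 + g{\left(221 \right)}} = \sqrt{47868 + \frac{4 \left(4 - 221^{2} - 3536\right)}{-13 + 3 \cdot 221^{2} + 48 \cdot 221}} = \sqrt{47868 + \frac{4 \left(4 - 48841 - 3536\right)}{-13 + 3 \cdot 48841 + 10608}} = \sqrt{47868 + \frac{4 \left(4 - 48841 - 3536\right)}{-13 + 146523 + 10608}} = \sqrt{47868 + 4 \cdot \frac{1}{157118} \left(-52373\right)} = \sqrt{47868 - \frac{104746}{78559}} = \sqrt{\frac{3760357466}{78559}} = \frac{\sqrt{295409922171494}}{78559}$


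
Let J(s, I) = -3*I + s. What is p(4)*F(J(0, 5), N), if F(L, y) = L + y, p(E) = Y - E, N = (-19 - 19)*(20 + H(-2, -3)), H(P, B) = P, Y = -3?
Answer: 4893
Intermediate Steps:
J(s, I) = s - 3*I
N = -684 (N = (-19 - 19)*(20 - 2) = -38*18 = -684)
p(E) = -3 - E
p(4)*F(J(0, 5), N) = (-3 - 1*4)*((0 - 3*5) - 684) = (-3 - 4)*((0 - 15) - 684) = -7*(-15 - 684) = -7*(-699) = 4893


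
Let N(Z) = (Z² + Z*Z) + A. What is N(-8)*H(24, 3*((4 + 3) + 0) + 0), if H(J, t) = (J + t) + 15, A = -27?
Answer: 6060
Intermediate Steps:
H(J, t) = 15 + J + t
N(Z) = -27 + 2*Z² (N(Z) = (Z² + Z*Z) - 27 = (Z² + Z²) - 27 = 2*Z² - 27 = -27 + 2*Z²)
N(-8)*H(24, 3*((4 + 3) + 0) + 0) = (-27 + 2*(-8)²)*(15 + 24 + (3*((4 + 3) + 0) + 0)) = (-27 + 2*64)*(15 + 24 + (3*(7 + 0) + 0)) = (-27 + 128)*(15 + 24 + (3*7 + 0)) = 101*(15 + 24 + (21 + 0)) = 101*(15 + 24 + 21) = 101*60 = 6060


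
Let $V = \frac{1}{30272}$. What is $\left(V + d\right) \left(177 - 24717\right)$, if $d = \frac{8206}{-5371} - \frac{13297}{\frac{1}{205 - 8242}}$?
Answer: $- \frac{106600309359061598445}{40647728} \approx -2.6225 \cdot 10^{12}$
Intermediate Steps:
$V = \frac{1}{30272} \approx 3.3034 \cdot 10^{-5}$
$d = \frac{573987960713}{5371}$ ($d = 8206 \left(- \frac{1}{5371}\right) - \frac{13297}{\frac{1}{-8037}} = - \frac{8206}{5371} - \frac{13297}{- \frac{1}{8037}} = - \frac{8206}{5371} - -106867989 = - \frac{8206}{5371} + 106867989 = \frac{573987960713}{5371} \approx 1.0687 \cdot 10^{8}$)
$\left(V + d\right) \left(177 - 24717\right) = \left(\frac{1}{30272} + \frac{573987960713}{5371}\right) \left(177 - 24717\right) = \frac{17375763546709307}{162590912} \left(-24540\right) = - \frac{106600309359061598445}{40647728}$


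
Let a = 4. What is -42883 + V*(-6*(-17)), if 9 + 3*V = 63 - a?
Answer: -41183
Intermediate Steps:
V = 50/3 (V = -3 + (63 - 1*4)/3 = -3 + (63 - 4)/3 = -3 + (⅓)*59 = -3 + 59/3 = 50/3 ≈ 16.667)
-42883 + V*(-6*(-17)) = -42883 + 50*(-6*(-17))/3 = -42883 + (50/3)*102 = -42883 + 1700 = -41183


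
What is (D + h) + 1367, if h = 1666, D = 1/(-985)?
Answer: 2987504/985 ≈ 3033.0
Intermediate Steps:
D = -1/985 ≈ -0.0010152
(D + h) + 1367 = (-1/985 + 1666) + 1367 = 1641009/985 + 1367 = 2987504/985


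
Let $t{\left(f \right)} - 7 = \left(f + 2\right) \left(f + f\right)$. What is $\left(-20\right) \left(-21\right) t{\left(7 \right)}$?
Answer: $55860$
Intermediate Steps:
$t{\left(f \right)} = 7 + 2 f \left(2 + f\right)$ ($t{\left(f \right)} = 7 + \left(f + 2\right) \left(f + f\right) = 7 + \left(2 + f\right) 2 f = 7 + 2 f \left(2 + f\right)$)
$\left(-20\right) \left(-21\right) t{\left(7 \right)} = \left(-20\right) \left(-21\right) \left(7 + 2 \cdot 7^{2} + 4 \cdot 7\right) = 420 \left(7 + 2 \cdot 49 + 28\right) = 420 \left(7 + 98 + 28\right) = 420 \cdot 133 = 55860$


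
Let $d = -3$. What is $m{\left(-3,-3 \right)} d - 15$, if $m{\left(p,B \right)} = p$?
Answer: $-6$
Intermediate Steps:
$m{\left(-3,-3 \right)} d - 15 = \left(-3\right) \left(-3\right) - 15 = 9 - 15 = -6$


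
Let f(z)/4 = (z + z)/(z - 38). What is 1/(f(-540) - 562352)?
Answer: -289/162517568 ≈ -1.7783e-6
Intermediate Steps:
f(z) = 8*z/(-38 + z) (f(z) = 4*((z + z)/(z - 38)) = 4*((2*z)/(-38 + z)) = 4*(2*z/(-38 + z)) = 8*z/(-38 + z))
1/(f(-540) - 562352) = 1/(8*(-540)/(-38 - 540) - 562352) = 1/(8*(-540)/(-578) - 562352) = 1/(8*(-540)*(-1/578) - 562352) = 1/(2160/289 - 562352) = 1/(-162517568/289) = -289/162517568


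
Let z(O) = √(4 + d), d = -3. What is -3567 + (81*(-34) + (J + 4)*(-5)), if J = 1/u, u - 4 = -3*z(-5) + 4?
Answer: -6342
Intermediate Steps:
z(O) = 1 (z(O) = √(4 - 3) = √1 = 1)
u = 5 (u = 4 + (-3*1 + 4) = 4 + (-3 + 4) = 4 + 1 = 5)
J = ⅕ (J = 1/5 = ⅕ ≈ 0.20000)
-3567 + (81*(-34) + (J + 4)*(-5)) = -3567 + (81*(-34) + (⅕ + 4)*(-5)) = -3567 + (-2754 + (21/5)*(-5)) = -3567 + (-2754 - 21) = -3567 - 2775 = -6342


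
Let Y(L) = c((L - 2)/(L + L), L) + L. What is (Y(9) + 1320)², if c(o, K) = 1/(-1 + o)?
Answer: 213189201/121 ≈ 1.7619e+6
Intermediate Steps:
Y(L) = L + 1/(-1 + (-2 + L)/(2*L)) (Y(L) = 1/(-1 + (L - 2)/(L + L)) + L = 1/(-1 + (-2 + L)/((2*L))) + L = 1/(-1 + (-2 + L)*(1/(2*L))) + L = 1/(-1 + (-2 + L)/(2*L)) + L = L + 1/(-1 + (-2 + L)/(2*L)))
(Y(9) + 1320)² = (9²/(2 + 9) + 1320)² = (81/11 + 1320)² = (14601/11)² = 213189201/121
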